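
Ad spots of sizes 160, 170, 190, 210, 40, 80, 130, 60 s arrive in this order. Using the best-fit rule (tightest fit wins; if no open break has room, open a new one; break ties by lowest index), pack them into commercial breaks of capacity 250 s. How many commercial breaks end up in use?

5

  160 → break 1 (new)  [load 160/250]
  170 → break 2 (new)  [load 170/250]
  190 → break 3 (new)  [load 190/250]
  210 → break 4 (new)  [load 210/250]
  40 → break 4  [load 250/250]
  80 → break 2  [load 250/250]
  130 → break 5 (new)  [load 130/250]
  60 → break 3  [load 250/250]
5 commercial breaks opened.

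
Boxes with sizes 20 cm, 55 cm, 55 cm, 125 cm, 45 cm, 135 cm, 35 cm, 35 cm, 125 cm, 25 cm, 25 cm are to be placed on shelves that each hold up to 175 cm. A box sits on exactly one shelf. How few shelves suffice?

Total = 135 + 125 + 125 + 55 + 55 + 45 + 35 + 35 + 25 + 25 + 20 = 680 cm.
Lower bound: ⌈680/175⌉ = 4 shelves.
A packing using 4 shelves:
  shelf 1: 135 + 35 = 170
  shelf 2: 125 + 45 = 170
  shelf 3: 125 + 25 + 25 = 175
  shelf 4: 55 + 55 + 35 + 20 = 165
This matches the lower bound, so 4 is optimal.

4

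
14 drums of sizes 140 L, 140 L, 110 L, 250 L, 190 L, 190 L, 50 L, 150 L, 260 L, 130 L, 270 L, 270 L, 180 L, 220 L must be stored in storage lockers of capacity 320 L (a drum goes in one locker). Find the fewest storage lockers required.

Total = 270 + 270 + 260 + 250 + 220 + 190 + 190 + 180 + 150 + 140 + 140 + 130 + 110 + 50 = 2550 L.
Lower bound: ⌈2550/320⌉ = 8 storage lockers.
A packing using 9 storage lockers:
  locker 1: 270 + 50 = 320
  locker 2: 270 = 270
  locker 3: 260 = 260
  locker 4: 250 = 250
  locker 5: 220 = 220
  locker 6: 190 + 130 = 320
  locker 7: 190 + 110 = 300
  locker 8: 180 + 140 = 320
  locker 9: 150 + 140 = 290
No arrangement into 8 storage lockers stays within capacity, so 9 is optimal.

9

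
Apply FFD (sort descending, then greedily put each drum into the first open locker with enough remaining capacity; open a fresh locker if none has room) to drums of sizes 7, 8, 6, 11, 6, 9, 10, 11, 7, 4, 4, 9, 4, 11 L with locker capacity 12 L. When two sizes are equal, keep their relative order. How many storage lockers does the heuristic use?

Sorted descending: 11, 11, 11, 10, 9, 9, 8, 7, 7, 6, 6, 4, 4, 4.
  11 → locker 1 (new)  [load 11/12]
  11 → locker 2 (new)  [load 11/12]
  11 → locker 3 (new)  [load 11/12]
  10 → locker 4 (new)  [load 10/12]
  9 → locker 5 (new)  [load 9/12]
  9 → locker 6 (new)  [load 9/12]
  8 → locker 7 (new)  [load 8/12]
  7 → locker 8 (new)  [load 7/12]
  7 → locker 9 (new)  [load 7/12]
  6 → locker 10 (new)  [load 6/12]
  6 → locker 10  [load 12/12]
  4 → locker 7  [load 12/12]
  4 → locker 8  [load 11/12]
  4 → locker 9  [load 11/12]
10 storage lockers opened.

10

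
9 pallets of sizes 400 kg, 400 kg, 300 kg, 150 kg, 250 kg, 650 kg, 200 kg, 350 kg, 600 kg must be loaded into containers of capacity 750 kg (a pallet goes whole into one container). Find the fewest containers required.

Total = 650 + 600 + 400 + 400 + 350 + 300 + 250 + 200 + 150 = 3300 kg.
Lower bound: ⌈3300/750⌉ = 5 containers.
A packing using 5 containers:
  container 1: 650 = 650
  container 2: 600 + 150 = 750
  container 3: 400 + 350 = 750
  container 4: 400 + 300 = 700
  container 5: 250 + 200 = 450
This matches the lower bound, so 5 is optimal.

5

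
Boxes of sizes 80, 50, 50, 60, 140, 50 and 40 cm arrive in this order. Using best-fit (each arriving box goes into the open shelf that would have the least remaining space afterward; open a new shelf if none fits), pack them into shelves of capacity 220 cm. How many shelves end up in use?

3

  80 → shelf 1 (new)  [load 80/220]
  50 → shelf 1  [load 130/220]
  50 → shelf 1  [load 180/220]
  60 → shelf 2 (new)  [load 60/220]
  140 → shelf 2  [load 200/220]
  50 → shelf 3 (new)  [load 50/220]
  40 → shelf 1  [load 220/220]
3 shelves opened.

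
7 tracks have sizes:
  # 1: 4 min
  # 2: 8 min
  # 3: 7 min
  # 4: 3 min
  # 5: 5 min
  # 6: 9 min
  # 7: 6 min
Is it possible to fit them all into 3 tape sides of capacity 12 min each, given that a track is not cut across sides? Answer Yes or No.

Total = 42 min; ⌈42/12⌉ = 4.
At least 4 tape sides are required, but only 3 are allowed.

No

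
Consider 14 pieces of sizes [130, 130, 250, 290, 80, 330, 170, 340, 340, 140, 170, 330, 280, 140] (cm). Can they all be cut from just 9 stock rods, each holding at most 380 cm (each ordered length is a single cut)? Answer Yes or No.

Total = 3120 cm; ⌈3120/380⌉ = 9.
The bound of 9 does not rule out 9, but exhaustive search shows no assignment into 9 stock rods of capacity 380 cm exists — the minimum is 10.

No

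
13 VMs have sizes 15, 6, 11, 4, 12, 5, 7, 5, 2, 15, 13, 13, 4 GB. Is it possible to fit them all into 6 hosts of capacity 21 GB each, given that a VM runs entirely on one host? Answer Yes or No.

Yes

A valid assignment using 6 hosts:
  host 1: 15 + 6 = 21
  host 2: 15 + 5 = 20
  host 3: 13 + 7 = 20
  host 4: 13 + 5 + 2 = 20
  host 5: 12 + 4 + 4 = 20
  host 6: 11 = 11
Every load is within 21 GB, so 6 hosts suffice.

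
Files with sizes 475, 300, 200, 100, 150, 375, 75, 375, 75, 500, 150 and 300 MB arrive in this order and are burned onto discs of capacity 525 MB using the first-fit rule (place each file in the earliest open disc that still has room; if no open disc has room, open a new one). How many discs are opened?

7

  475 → disc 1 (new)  [load 475/525]
  300 → disc 2 (new)  [load 300/525]
  200 → disc 2  [load 500/525]
  100 → disc 3 (new)  [load 100/525]
  150 → disc 3  [load 250/525]
  375 → disc 4 (new)  [load 375/525]
  75 → disc 3  [load 325/525]
  375 → disc 5 (new)  [load 375/525]
  75 → disc 3  [load 400/525]
  500 → disc 6 (new)  [load 500/525]
  150 → disc 4  [load 525/525]
  300 → disc 7 (new)  [load 300/525]
7 discs opened.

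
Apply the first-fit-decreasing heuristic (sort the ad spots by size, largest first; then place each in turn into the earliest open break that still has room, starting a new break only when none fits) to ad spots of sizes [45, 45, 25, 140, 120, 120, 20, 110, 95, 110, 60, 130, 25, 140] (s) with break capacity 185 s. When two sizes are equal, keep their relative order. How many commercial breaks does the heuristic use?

Sorted descending: 140, 140, 130, 120, 120, 110, 110, 95, 60, 45, 45, 25, 25, 20.
  140 → break 1 (new)  [load 140/185]
  140 → break 2 (new)  [load 140/185]
  130 → break 3 (new)  [load 130/185]
  120 → break 4 (new)  [load 120/185]
  120 → break 5 (new)  [load 120/185]
  110 → break 6 (new)  [load 110/185]
  110 → break 7 (new)  [load 110/185]
  95 → break 8 (new)  [load 95/185]
  60 → break 4  [load 180/185]
  45 → break 1  [load 185/185]
  45 → break 2  [load 185/185]
  25 → break 3  [load 155/185]
  25 → break 3  [load 180/185]
  20 → break 5  [load 140/185]
8 commercial breaks opened.

8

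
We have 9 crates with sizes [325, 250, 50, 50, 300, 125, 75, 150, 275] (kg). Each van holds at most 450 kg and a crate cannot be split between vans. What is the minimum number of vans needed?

Total = 325 + 300 + 275 + 250 + 150 + 125 + 75 + 50 + 50 = 1600 kg.
Lower bound: ⌈1600/450⌉ = 4 vans.
A packing using 4 vans:
  van 1: 325 + 125 = 450
  van 2: 300 + 150 = 450
  van 3: 275 + 75 + 50 + 50 = 450
  van 4: 250 = 250
This matches the lower bound, so 4 is optimal.

4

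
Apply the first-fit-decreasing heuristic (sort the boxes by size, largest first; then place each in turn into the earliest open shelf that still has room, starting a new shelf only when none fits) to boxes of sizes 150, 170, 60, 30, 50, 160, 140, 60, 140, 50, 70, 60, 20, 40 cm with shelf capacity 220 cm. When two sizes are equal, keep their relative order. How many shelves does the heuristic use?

6

Sorted descending: 170, 160, 150, 140, 140, 70, 60, 60, 60, 50, 50, 40, 30, 20.
  170 → shelf 1 (new)  [load 170/220]
  160 → shelf 2 (new)  [load 160/220]
  150 → shelf 3 (new)  [load 150/220]
  140 → shelf 4 (new)  [load 140/220]
  140 → shelf 5 (new)  [load 140/220]
  70 → shelf 3  [load 220/220]
  60 → shelf 2  [load 220/220]
  60 → shelf 4  [load 200/220]
  60 → shelf 5  [load 200/220]
  50 → shelf 1  [load 220/220]
  50 → shelf 6 (new)  [load 50/220]
  40 → shelf 6  [load 90/220]
  30 → shelf 6  [load 120/220]
  20 → shelf 4  [load 220/220]
6 shelves opened.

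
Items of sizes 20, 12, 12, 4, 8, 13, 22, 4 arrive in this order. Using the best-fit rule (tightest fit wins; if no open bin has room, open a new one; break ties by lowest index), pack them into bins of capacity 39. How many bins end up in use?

  20 → bin 1 (new)  [load 20/39]
  12 → bin 1  [load 32/39]
  12 → bin 2 (new)  [load 12/39]
  4 → bin 1  [load 36/39]
  8 → bin 2  [load 20/39]
  13 → bin 2  [load 33/39]
  22 → bin 3 (new)  [load 22/39]
  4 → bin 2  [load 37/39]
3 bins opened.

3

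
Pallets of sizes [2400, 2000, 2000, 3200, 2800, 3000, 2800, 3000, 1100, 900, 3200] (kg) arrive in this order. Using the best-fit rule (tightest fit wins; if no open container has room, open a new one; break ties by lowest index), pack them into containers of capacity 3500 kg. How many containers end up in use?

  2400 → container 1 (new)  [load 2400/3500]
  2000 → container 2 (new)  [load 2000/3500]
  2000 → container 3 (new)  [load 2000/3500]
  3200 → container 4 (new)  [load 3200/3500]
  2800 → container 5 (new)  [load 2800/3500]
  3000 → container 6 (new)  [load 3000/3500]
  2800 → container 7 (new)  [load 2800/3500]
  3000 → container 8 (new)  [load 3000/3500]
  1100 → container 1  [load 3500/3500]
  900 → container 2  [load 2900/3500]
  3200 → container 9 (new)  [load 3200/3500]
9 containers opened.

9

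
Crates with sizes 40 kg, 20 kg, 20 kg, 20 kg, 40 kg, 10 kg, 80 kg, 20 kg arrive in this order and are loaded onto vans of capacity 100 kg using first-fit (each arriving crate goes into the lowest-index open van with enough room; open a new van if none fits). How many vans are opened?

3

  40 → van 1 (new)  [load 40/100]
  20 → van 1  [load 60/100]
  20 → van 1  [load 80/100]
  20 → van 1  [load 100/100]
  40 → van 2 (new)  [load 40/100]
  10 → van 2  [load 50/100]
  80 → van 3 (new)  [load 80/100]
  20 → van 2  [load 70/100]
3 vans opened.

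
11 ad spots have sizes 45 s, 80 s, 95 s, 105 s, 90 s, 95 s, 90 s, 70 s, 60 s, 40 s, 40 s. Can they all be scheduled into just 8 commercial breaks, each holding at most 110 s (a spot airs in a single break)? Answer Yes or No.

No

Total = 810 s; ⌈810/110⌉ = 8.
The bound of 8 does not rule out 8, but exhaustive search shows no assignment into 8 commercial breaks of capacity 110 s exists — the minimum is 9.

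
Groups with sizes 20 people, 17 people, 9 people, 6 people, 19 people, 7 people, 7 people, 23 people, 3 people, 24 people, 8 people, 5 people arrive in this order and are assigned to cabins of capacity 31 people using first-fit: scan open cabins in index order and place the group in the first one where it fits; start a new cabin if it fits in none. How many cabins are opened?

5

  20 → cabin 1 (new)  [load 20/31]
  17 → cabin 2 (new)  [load 17/31]
  9 → cabin 1  [load 29/31]
  6 → cabin 2  [load 23/31]
  19 → cabin 3 (new)  [load 19/31]
  7 → cabin 2  [load 30/31]
  7 → cabin 3  [load 26/31]
  23 → cabin 4 (new)  [load 23/31]
  3 → cabin 3  [load 29/31]
  24 → cabin 5 (new)  [load 24/31]
  8 → cabin 4  [load 31/31]
  5 → cabin 5  [load 29/31]
5 cabins opened.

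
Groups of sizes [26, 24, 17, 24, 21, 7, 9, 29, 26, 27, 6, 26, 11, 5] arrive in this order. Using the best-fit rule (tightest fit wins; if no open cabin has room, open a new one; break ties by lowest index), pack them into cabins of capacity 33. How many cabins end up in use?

  26 → cabin 1 (new)  [load 26/33]
  24 → cabin 2 (new)  [load 24/33]
  17 → cabin 3 (new)  [load 17/33]
  24 → cabin 4 (new)  [load 24/33]
  21 → cabin 5 (new)  [load 21/33]
  7 → cabin 1  [load 33/33]
  9 → cabin 2  [load 33/33]
  29 → cabin 6 (new)  [load 29/33]
  26 → cabin 7 (new)  [load 26/33]
  27 → cabin 8 (new)  [load 27/33]
  6 → cabin 8  [load 33/33]
  26 → cabin 9 (new)  [load 26/33]
  11 → cabin 5  [load 32/33]
  5 → cabin 7  [load 31/33]
9 cabins opened.

9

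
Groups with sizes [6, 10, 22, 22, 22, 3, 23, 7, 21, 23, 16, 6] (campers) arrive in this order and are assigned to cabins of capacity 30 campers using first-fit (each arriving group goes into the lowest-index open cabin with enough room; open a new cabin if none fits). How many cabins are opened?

8

  6 → cabin 1 (new)  [load 6/30]
  10 → cabin 1  [load 16/30]
  22 → cabin 2 (new)  [load 22/30]
  22 → cabin 3 (new)  [load 22/30]
  22 → cabin 4 (new)  [load 22/30]
  3 → cabin 1  [load 19/30]
  23 → cabin 5 (new)  [load 23/30]
  7 → cabin 1  [load 26/30]
  21 → cabin 6 (new)  [load 21/30]
  23 → cabin 7 (new)  [load 23/30]
  16 → cabin 8 (new)  [load 16/30]
  6 → cabin 2  [load 28/30]
8 cabins opened.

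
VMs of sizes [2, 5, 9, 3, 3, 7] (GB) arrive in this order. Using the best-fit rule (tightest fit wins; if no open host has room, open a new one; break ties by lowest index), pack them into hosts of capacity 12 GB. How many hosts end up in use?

  2 → host 1 (new)  [load 2/12]
  5 → host 1  [load 7/12]
  9 → host 2 (new)  [load 9/12]
  3 → host 2  [load 12/12]
  3 → host 1  [load 10/12]
  7 → host 3 (new)  [load 7/12]
3 hosts opened.

3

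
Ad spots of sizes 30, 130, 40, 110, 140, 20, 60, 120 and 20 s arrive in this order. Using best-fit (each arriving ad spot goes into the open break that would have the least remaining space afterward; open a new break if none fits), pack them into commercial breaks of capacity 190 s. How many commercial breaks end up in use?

4

  30 → break 1 (new)  [load 30/190]
  130 → break 1  [load 160/190]
  40 → break 2 (new)  [load 40/190]
  110 → break 2  [load 150/190]
  140 → break 3 (new)  [load 140/190]
  20 → break 1  [load 180/190]
  60 → break 4 (new)  [load 60/190]
  120 → break 4  [load 180/190]
  20 → break 2  [load 170/190]
4 commercial breaks opened.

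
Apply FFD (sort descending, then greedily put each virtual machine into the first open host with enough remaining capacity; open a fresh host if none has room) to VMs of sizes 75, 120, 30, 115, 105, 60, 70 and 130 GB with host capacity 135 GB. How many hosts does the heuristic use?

6

Sorted descending: 130, 120, 115, 105, 75, 70, 60, 30.
  130 → host 1 (new)  [load 130/135]
  120 → host 2 (new)  [load 120/135]
  115 → host 3 (new)  [load 115/135]
  105 → host 4 (new)  [load 105/135]
  75 → host 5 (new)  [load 75/135]
  70 → host 6 (new)  [load 70/135]
  60 → host 5  [load 135/135]
  30 → host 4  [load 135/135]
6 hosts opened.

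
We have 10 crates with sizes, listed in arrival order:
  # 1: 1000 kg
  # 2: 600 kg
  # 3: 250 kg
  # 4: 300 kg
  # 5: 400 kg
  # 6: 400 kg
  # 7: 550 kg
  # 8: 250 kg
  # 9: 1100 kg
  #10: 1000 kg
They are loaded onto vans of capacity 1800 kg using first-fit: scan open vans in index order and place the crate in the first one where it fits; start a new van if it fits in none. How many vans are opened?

  1000 → van 1 (new)  [load 1000/1800]
  600 → van 1  [load 1600/1800]
  250 → van 2 (new)  [load 250/1800]
  300 → van 2  [load 550/1800]
  400 → van 2  [load 950/1800]
  400 → van 2  [load 1350/1800]
  550 → van 3 (new)  [load 550/1800]
  250 → van 2  [load 1600/1800]
  1100 → van 3  [load 1650/1800]
  1000 → van 4 (new)  [load 1000/1800]
4 vans opened.

4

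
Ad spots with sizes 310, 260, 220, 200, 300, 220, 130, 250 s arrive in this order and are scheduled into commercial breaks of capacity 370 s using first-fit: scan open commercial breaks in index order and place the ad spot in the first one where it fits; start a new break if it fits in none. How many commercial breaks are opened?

7

  310 → break 1 (new)  [load 310/370]
  260 → break 2 (new)  [load 260/370]
  220 → break 3 (new)  [load 220/370]
  200 → break 4 (new)  [load 200/370]
  300 → break 5 (new)  [load 300/370]
  220 → break 6 (new)  [load 220/370]
  130 → break 3  [load 350/370]
  250 → break 7 (new)  [load 250/370]
7 commercial breaks opened.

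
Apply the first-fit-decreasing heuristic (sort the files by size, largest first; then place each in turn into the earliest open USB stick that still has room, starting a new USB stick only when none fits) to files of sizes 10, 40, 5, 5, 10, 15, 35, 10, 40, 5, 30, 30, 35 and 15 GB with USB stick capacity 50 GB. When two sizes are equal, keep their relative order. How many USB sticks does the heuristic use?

Sorted descending: 40, 40, 35, 35, 30, 30, 15, 15, 10, 10, 10, 5, 5, 5.
  40 → USB stick 1 (new)  [load 40/50]
  40 → USB stick 2 (new)  [load 40/50]
  35 → USB stick 3 (new)  [load 35/50]
  35 → USB stick 4 (new)  [load 35/50]
  30 → USB stick 5 (new)  [load 30/50]
  30 → USB stick 6 (new)  [load 30/50]
  15 → USB stick 3  [load 50/50]
  15 → USB stick 4  [load 50/50]
  10 → USB stick 1  [load 50/50]
  10 → USB stick 2  [load 50/50]
  10 → USB stick 5  [load 40/50]
  5 → USB stick 5  [load 45/50]
  5 → USB stick 5  [load 50/50]
  5 → USB stick 6  [load 35/50]
6 USB sticks opened.

6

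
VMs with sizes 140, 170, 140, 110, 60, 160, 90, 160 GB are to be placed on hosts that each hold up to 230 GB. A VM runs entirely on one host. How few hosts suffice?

6

Total = 170 + 160 + 160 + 140 + 140 + 110 + 90 + 60 = 1030 GB.
Lower bound: ⌈1030/230⌉ = 5 hosts.
A packing using 6 hosts:
  host 1: 170 + 60 = 230
  host 2: 160 = 160
  host 3: 160 = 160
  host 4: 140 + 90 = 230
  host 5: 140 = 140
  host 6: 110 = 110
No arrangement into 5 hosts stays within capacity, so 6 is optimal.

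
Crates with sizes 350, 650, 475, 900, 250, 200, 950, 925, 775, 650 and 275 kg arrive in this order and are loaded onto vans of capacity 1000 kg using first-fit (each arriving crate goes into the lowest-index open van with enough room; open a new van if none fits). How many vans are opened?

  350 → van 1 (new)  [load 350/1000]
  650 → van 1  [load 1000/1000]
  475 → van 2 (new)  [load 475/1000]
  900 → van 3 (new)  [load 900/1000]
  250 → van 2  [load 725/1000]
  200 → van 2  [load 925/1000]
  950 → van 4 (new)  [load 950/1000]
  925 → van 5 (new)  [load 925/1000]
  775 → van 6 (new)  [load 775/1000]
  650 → van 7 (new)  [load 650/1000]
  275 → van 7  [load 925/1000]
7 vans opened.

7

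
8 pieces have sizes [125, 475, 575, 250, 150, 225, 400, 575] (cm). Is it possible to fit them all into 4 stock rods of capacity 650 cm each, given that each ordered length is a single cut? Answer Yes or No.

Total = 2775 cm; ⌈2775/650⌉ = 5.
At least 5 stock rods are required, but only 4 are allowed.

No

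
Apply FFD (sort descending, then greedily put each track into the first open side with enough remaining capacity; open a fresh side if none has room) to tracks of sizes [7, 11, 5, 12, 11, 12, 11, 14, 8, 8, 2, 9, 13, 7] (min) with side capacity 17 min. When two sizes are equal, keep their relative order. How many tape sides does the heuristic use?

10

Sorted descending: 14, 13, 12, 12, 11, 11, 11, 9, 8, 8, 7, 7, 5, 2.
  14 → side 1 (new)  [load 14/17]
  13 → side 2 (new)  [load 13/17]
  12 → side 3 (new)  [load 12/17]
  12 → side 4 (new)  [load 12/17]
  11 → side 5 (new)  [load 11/17]
  11 → side 6 (new)  [load 11/17]
  11 → side 7 (new)  [load 11/17]
  9 → side 8 (new)  [load 9/17]
  8 → side 8  [load 17/17]
  8 → side 9 (new)  [load 8/17]
  7 → side 9  [load 15/17]
  7 → side 10 (new)  [load 7/17]
  5 → side 3  [load 17/17]
  2 → side 1  [load 16/17]
10 tape sides opened.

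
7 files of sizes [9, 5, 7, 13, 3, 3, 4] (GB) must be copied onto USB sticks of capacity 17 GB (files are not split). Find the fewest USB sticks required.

Total = 13 + 9 + 7 + 5 + 4 + 3 + 3 = 44 GB.
Lower bound: ⌈44/17⌉ = 3 USB sticks.
A packing using 3 USB sticks:
  USB stick 1: 13 + 4 = 17
  USB stick 2: 9 + 7 = 16
  USB stick 3: 5 + 3 + 3 = 11
This matches the lower bound, so 3 is optimal.

3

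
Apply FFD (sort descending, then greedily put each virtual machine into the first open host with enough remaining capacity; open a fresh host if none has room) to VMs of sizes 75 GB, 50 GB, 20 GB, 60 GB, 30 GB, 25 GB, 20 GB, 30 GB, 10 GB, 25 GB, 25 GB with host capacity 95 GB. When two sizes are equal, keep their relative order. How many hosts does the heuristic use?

4

Sorted descending: 75, 60, 50, 30, 30, 25, 25, 25, 20, 20, 10.
  75 → host 1 (new)  [load 75/95]
  60 → host 2 (new)  [load 60/95]
  50 → host 3 (new)  [load 50/95]
  30 → host 2  [load 90/95]
  30 → host 3  [load 80/95]
  25 → host 4 (new)  [load 25/95]
  25 → host 4  [load 50/95]
  25 → host 4  [load 75/95]
  20 → host 1  [load 95/95]
  20 → host 4  [load 95/95]
  10 → host 3  [load 90/95]
4 hosts opened.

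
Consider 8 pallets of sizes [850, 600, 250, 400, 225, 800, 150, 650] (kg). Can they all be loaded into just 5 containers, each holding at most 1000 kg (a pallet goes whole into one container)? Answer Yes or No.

A valid assignment using 5 containers:
  container 1: 850 + 150 = 1000
  container 2: 800 = 800
  container 3: 650 + 250 = 900
  container 4: 600 + 400 = 1000
  container 5: 225 = 225
Every load is within 1000 kg, so 5 containers suffice.

Yes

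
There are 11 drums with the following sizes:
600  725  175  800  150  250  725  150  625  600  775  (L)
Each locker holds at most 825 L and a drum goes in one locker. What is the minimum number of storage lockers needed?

Total = 800 + 775 + 725 + 725 + 625 + 600 + 600 + 250 + 175 + 150 + 150 = 5575 L.
Lower bound: ⌈5575/825⌉ = 7 storage lockers.
A packing using 8 storage lockers:
  locker 1: 800 = 800
  locker 2: 775 = 775
  locker 3: 725 = 725
  locker 4: 725 = 725
  locker 5: 625 + 175 = 800
  locker 6: 600 + 150 = 750
  locker 7: 600 + 150 = 750
  locker 8: 250 = 250
No arrangement into 7 storage lockers stays within capacity, so 8 is optimal.

8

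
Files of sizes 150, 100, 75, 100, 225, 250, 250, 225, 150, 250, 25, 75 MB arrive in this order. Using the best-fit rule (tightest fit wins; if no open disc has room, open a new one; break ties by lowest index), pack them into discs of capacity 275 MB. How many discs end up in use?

  150 → disc 1 (new)  [load 150/275]
  100 → disc 1  [load 250/275]
  75 → disc 2 (new)  [load 75/275]
  100 → disc 2  [load 175/275]
  225 → disc 3 (new)  [load 225/275]
  250 → disc 4 (new)  [load 250/275]
  250 → disc 5 (new)  [load 250/275]
  225 → disc 6 (new)  [load 225/275]
  150 → disc 7 (new)  [load 150/275]
  250 → disc 8 (new)  [load 250/275]
  25 → disc 1  [load 275/275]
  75 → disc 2  [load 250/275]
8 discs opened.

8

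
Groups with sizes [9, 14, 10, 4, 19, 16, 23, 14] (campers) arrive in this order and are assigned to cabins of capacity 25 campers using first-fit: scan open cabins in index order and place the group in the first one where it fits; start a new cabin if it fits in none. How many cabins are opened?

6

  9 → cabin 1 (new)  [load 9/25]
  14 → cabin 1  [load 23/25]
  10 → cabin 2 (new)  [load 10/25]
  4 → cabin 2  [load 14/25]
  19 → cabin 3 (new)  [load 19/25]
  16 → cabin 4 (new)  [load 16/25]
  23 → cabin 5 (new)  [load 23/25]
  14 → cabin 6 (new)  [load 14/25]
6 cabins opened.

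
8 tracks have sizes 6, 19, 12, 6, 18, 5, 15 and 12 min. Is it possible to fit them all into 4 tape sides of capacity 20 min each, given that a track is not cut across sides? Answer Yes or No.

No

Total = 93 min; ⌈93/20⌉ = 5.
At least 5 tape sides are required, but only 4 are allowed.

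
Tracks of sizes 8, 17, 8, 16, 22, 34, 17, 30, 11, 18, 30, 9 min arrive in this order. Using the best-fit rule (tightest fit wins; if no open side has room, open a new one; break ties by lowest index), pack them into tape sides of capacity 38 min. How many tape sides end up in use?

7

  8 → side 1 (new)  [load 8/38]
  17 → side 1  [load 25/38]
  8 → side 1  [load 33/38]
  16 → side 2 (new)  [load 16/38]
  22 → side 2  [load 38/38]
  34 → side 3 (new)  [load 34/38]
  17 → side 4 (new)  [load 17/38]
  30 → side 5 (new)  [load 30/38]
  11 → side 4  [load 28/38]
  18 → side 6 (new)  [load 18/38]
  30 → side 7 (new)  [load 30/38]
  9 → side 4  [load 37/38]
7 tape sides opened.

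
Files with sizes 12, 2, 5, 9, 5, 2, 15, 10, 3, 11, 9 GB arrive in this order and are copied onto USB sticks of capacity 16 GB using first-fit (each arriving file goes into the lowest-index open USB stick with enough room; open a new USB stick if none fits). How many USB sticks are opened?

6

  12 → USB stick 1 (new)  [load 12/16]
  2 → USB stick 1  [load 14/16]
  5 → USB stick 2 (new)  [load 5/16]
  9 → USB stick 2  [load 14/16]
  5 → USB stick 3 (new)  [load 5/16]
  2 → USB stick 1  [load 16/16]
  15 → USB stick 4 (new)  [load 15/16]
  10 → USB stick 3  [load 15/16]
  3 → USB stick 5 (new)  [load 3/16]
  11 → USB stick 5  [load 14/16]
  9 → USB stick 6 (new)  [load 9/16]
6 USB sticks opened.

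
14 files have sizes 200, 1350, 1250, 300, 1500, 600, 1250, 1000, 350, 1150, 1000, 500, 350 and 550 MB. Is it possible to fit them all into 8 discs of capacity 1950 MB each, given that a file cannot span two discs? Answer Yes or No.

A valid assignment using 7 discs:
  disc 1: 1500 + 350 = 1850
  disc 2: 1350 + 600 = 1950
  disc 3: 1250 + 550 = 1800
  disc 4: 1250 + 500 + 200 = 1950
  disc 5: 1150 + 350 + 300 = 1800
  disc 6: 1000 = 1000
  disc 7: 1000 = 1000
That uses only 7 ≤ 8, so 8 discs are enough.

Yes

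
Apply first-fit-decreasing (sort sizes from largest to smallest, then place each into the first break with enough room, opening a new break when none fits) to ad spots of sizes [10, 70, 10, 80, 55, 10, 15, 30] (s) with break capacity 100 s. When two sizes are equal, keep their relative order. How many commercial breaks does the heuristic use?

3

Sorted descending: 80, 70, 55, 30, 15, 10, 10, 10.
  80 → break 1 (new)  [load 80/100]
  70 → break 2 (new)  [load 70/100]
  55 → break 3 (new)  [load 55/100]
  30 → break 2  [load 100/100]
  15 → break 1  [load 95/100]
  10 → break 3  [load 65/100]
  10 → break 3  [load 75/100]
  10 → break 3  [load 85/100]
3 commercial breaks opened.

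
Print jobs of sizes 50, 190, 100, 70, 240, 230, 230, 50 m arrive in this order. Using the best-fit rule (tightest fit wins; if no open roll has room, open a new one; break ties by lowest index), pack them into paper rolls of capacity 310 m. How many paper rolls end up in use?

5

  50 → roll 1 (new)  [load 50/310]
  190 → roll 1  [load 240/310]
  100 → roll 2 (new)  [load 100/310]
  70 → roll 1  [load 310/310]
  240 → roll 3 (new)  [load 240/310]
  230 → roll 4 (new)  [load 230/310]
  230 → roll 5 (new)  [load 230/310]
  50 → roll 3  [load 290/310]
5 paper rolls opened.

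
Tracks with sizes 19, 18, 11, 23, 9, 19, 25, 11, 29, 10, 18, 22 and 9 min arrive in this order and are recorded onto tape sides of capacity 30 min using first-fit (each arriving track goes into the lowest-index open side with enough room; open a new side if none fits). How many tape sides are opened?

  19 → side 1 (new)  [load 19/30]
  18 → side 2 (new)  [load 18/30]
  11 → side 1  [load 30/30]
  23 → side 3 (new)  [load 23/30]
  9 → side 2  [load 27/30]
  19 → side 4 (new)  [load 19/30]
  25 → side 5 (new)  [load 25/30]
  11 → side 4  [load 30/30]
  29 → side 6 (new)  [load 29/30]
  10 → side 7 (new)  [load 10/30]
  18 → side 7  [load 28/30]
  22 → side 8 (new)  [load 22/30]
  9 → side 9 (new)  [load 9/30]
9 tape sides opened.

9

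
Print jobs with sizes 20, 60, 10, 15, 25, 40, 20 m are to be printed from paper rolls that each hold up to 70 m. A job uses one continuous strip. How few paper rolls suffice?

Total = 60 + 40 + 25 + 20 + 20 + 15 + 10 = 190 m.
Lower bound: ⌈190/70⌉ = 3 paper rolls.
A packing using 3 paper rolls:
  roll 1: 60 + 10 = 70
  roll 2: 40 + 25 = 65
  roll 3: 20 + 20 + 15 = 55
This matches the lower bound, so 3 is optimal.

3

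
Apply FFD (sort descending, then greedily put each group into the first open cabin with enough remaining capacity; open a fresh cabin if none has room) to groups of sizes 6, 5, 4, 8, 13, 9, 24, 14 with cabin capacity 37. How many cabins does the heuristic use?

Sorted descending: 24, 14, 13, 9, 8, 6, 5, 4.
  24 → cabin 1 (new)  [load 24/37]
  14 → cabin 2 (new)  [load 14/37]
  13 → cabin 1  [load 37/37]
  9 → cabin 2  [load 23/37]
  8 → cabin 2  [load 31/37]
  6 → cabin 2  [load 37/37]
  5 → cabin 3 (new)  [load 5/37]
  4 → cabin 3  [load 9/37]
3 cabins opened.

3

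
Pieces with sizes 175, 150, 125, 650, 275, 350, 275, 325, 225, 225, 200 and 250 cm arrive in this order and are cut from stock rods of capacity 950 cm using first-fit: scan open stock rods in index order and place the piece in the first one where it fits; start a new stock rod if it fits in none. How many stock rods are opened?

4

  175 → stock rod 1 (new)  [load 175/950]
  150 → stock rod 1  [load 325/950]
  125 → stock rod 1  [load 450/950]
  650 → stock rod 2 (new)  [load 650/950]
  275 → stock rod 1  [load 725/950]
  350 → stock rod 3 (new)  [load 350/950]
  275 → stock rod 2  [load 925/950]
  325 → stock rod 3  [load 675/950]
  225 → stock rod 1  [load 950/950]
  225 → stock rod 3  [load 900/950]
  200 → stock rod 4 (new)  [load 200/950]
  250 → stock rod 4  [load 450/950]
4 stock rods opened.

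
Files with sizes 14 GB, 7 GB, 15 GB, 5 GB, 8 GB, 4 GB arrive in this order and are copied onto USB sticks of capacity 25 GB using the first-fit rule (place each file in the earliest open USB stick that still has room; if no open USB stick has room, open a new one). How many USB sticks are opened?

  14 → USB stick 1 (new)  [load 14/25]
  7 → USB stick 1  [load 21/25]
  15 → USB stick 2 (new)  [load 15/25]
  5 → USB stick 2  [load 20/25]
  8 → USB stick 3 (new)  [load 8/25]
  4 → USB stick 1  [load 25/25]
3 USB sticks opened.

3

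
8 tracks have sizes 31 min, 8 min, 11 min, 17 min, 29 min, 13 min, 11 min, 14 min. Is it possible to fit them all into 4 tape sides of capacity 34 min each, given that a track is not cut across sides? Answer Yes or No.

No

Total = 134 min; ⌈134/34⌉ = 4.
The bound of 4 does not rule out 4, but exhaustive search shows no assignment into 4 tape sides of capacity 34 min exists — the minimum is 5.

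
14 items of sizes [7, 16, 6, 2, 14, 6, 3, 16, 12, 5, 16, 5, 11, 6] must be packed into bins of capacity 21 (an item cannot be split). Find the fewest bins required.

7

Total = 16 + 16 + 16 + 14 + 12 + 11 + 7 + 6 + 6 + 6 + 5 + 5 + 3 + 2 = 125.
Lower bound: ⌈125/21⌉ = 6 bins.
A packing using 7 bins:
  bin 1: 16 + 5 = 21
  bin 2: 16 + 5 = 21
  bin 3: 16 + 3 + 2 = 21
  bin 4: 14 + 7 = 21
  bin 5: 12 + 6 = 18
  bin 6: 11 + 6 = 17
  bin 7: 6 = 6
No arrangement into 6 bins stays within capacity, so 7 is optimal.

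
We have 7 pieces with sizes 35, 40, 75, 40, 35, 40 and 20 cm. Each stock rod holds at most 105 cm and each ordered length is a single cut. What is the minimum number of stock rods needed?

Total = 75 + 40 + 40 + 40 + 35 + 35 + 20 = 285 cm.
Lower bound: ⌈285/105⌉ = 3 stock rods.
A packing using 4 stock rods:
  stock rod 1: 75 + 20 = 95
  stock rod 2: 40 + 40 = 80
  stock rod 3: 40 + 35 = 75
  stock rod 4: 35 = 35
No arrangement into 3 stock rods stays within capacity, so 4 is optimal.

4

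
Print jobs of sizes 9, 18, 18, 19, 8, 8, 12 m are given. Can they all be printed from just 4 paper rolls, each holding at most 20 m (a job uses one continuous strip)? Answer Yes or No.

No

Total = 92 m; ⌈92/20⌉ = 5.
At least 5 paper rolls are required, but only 4 are allowed.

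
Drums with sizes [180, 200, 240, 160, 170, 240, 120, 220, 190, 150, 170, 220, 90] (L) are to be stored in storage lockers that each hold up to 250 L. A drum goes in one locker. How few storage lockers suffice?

12

Total = 240 + 240 + 220 + 220 + 200 + 190 + 180 + 170 + 170 + 160 + 150 + 120 + 90 = 2350 L.
Lower bound: ⌈2350/250⌉ = 10 storage lockers.
Also, 11 drums each exceed 125 L, and no two of those can share a locker, so at least 11 storage lockers are needed.
A packing using 12 storage lockers:
  locker 1: 240 = 240
  locker 2: 240 = 240
  locker 3: 220 = 220
  locker 4: 220 = 220
  locker 5: 200 = 200
  locker 6: 190 = 190
  locker 7: 180 = 180
  locker 8: 170 = 170
  locker 9: 170 = 170
  locker 10: 160 + 90 = 250
  locker 11: 150 = 150
  locker 12: 120 = 120
No arrangement into 11 storage lockers stays within capacity, so 12 is optimal.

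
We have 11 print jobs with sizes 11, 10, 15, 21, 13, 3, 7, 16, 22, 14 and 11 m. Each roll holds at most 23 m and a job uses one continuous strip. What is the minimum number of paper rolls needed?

Total = 22 + 21 + 16 + 15 + 14 + 13 + 11 + 11 + 10 + 7 + 3 = 143 m.
Lower bound: ⌈143/23⌉ = 7 paper rolls.
A packing using 7 paper rolls:
  roll 1: 22 = 22
  roll 2: 21 = 21
  roll 3: 16 + 7 = 23
  roll 4: 15 + 3 = 18
  roll 5: 14 = 14
  roll 6: 13 + 10 = 23
  roll 7: 11 + 11 = 22
This matches the lower bound, so 7 is optimal.

7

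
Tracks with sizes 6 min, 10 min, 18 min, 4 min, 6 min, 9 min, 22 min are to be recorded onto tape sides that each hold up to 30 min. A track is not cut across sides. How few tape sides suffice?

3

Total = 22 + 18 + 10 + 9 + 6 + 6 + 4 = 75 min.
Lower bound: ⌈75/30⌉ = 3 tape sides.
A packing using 3 tape sides:
  side 1: 22 + 6 = 28
  side 2: 18 + 10 = 28
  side 3: 9 + 6 + 4 = 19
This matches the lower bound, so 3 is optimal.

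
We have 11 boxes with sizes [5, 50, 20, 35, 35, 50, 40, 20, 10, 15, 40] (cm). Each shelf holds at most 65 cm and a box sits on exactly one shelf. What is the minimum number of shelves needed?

6

Total = 50 + 50 + 40 + 40 + 35 + 35 + 20 + 20 + 15 + 10 + 5 = 320 cm.
Lower bound: ⌈320/65⌉ = 5 shelves.
Also, 6 boxes each exceed 65/2 cm, and no two of those can share a shelf, so at least 6 shelves are needed.
A packing using 6 shelves:
  shelf 1: 50 + 15 = 65
  shelf 2: 50 + 10 + 5 = 65
  shelf 3: 40 + 20 = 60
  shelf 4: 40 + 20 = 60
  shelf 5: 35 = 35
  shelf 6: 35 = 35
This matches the lower bound, so 6 is optimal.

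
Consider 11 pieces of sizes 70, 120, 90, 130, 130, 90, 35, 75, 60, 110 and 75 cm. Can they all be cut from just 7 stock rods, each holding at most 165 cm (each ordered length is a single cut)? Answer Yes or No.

Yes

A valid assignment using 7 stock rods:
  stock rod 1: 130 + 35 = 165
  stock rod 2: 130 = 130
  stock rod 3: 120 = 120
  stock rod 4: 110 = 110
  stock rod 5: 90 + 75 = 165
  stock rod 6: 90 + 75 = 165
  stock rod 7: 70 + 60 = 130
Every load is within 165 cm, so 7 stock rods suffice.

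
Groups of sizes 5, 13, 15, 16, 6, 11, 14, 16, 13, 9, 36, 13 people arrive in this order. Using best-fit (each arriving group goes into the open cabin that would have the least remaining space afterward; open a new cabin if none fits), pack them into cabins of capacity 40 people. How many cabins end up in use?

  5 → cabin 1 (new)  [load 5/40]
  13 → cabin 1  [load 18/40]
  15 → cabin 1  [load 33/40]
  16 → cabin 2 (new)  [load 16/40]
  6 → cabin 1  [load 39/40]
  11 → cabin 2  [load 27/40]
  14 → cabin 3 (new)  [load 14/40]
  16 → cabin 3  [load 30/40]
  13 → cabin 2  [load 40/40]
  9 → cabin 3  [load 39/40]
  36 → cabin 4 (new)  [load 36/40]
  13 → cabin 5 (new)  [load 13/40]
5 cabins opened.

5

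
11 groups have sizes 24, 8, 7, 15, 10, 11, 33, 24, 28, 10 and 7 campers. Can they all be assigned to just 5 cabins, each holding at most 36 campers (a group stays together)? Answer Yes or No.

No

Total = 177 campers; ⌈177/36⌉ = 5.
The bound of 5 does not rule out 5, but exhaustive search shows no assignment into 5 cabins of capacity 36 campers exists — the minimum is 6.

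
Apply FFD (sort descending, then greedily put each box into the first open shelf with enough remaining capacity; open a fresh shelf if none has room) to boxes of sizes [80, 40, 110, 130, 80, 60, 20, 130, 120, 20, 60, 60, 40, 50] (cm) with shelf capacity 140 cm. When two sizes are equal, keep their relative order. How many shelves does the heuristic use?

Sorted descending: 130, 130, 120, 110, 80, 80, 60, 60, 60, 50, 40, 40, 20, 20.
  130 → shelf 1 (new)  [load 130/140]
  130 → shelf 2 (new)  [load 130/140]
  120 → shelf 3 (new)  [load 120/140]
  110 → shelf 4 (new)  [load 110/140]
  80 → shelf 5 (new)  [load 80/140]
  80 → shelf 6 (new)  [load 80/140]
  60 → shelf 5  [load 140/140]
  60 → shelf 6  [load 140/140]
  60 → shelf 7 (new)  [load 60/140]
  50 → shelf 7  [load 110/140]
  40 → shelf 8 (new)  [load 40/140]
  40 → shelf 8  [load 80/140]
  20 → shelf 3  [load 140/140]
  20 → shelf 4  [load 130/140]
8 shelves opened.

8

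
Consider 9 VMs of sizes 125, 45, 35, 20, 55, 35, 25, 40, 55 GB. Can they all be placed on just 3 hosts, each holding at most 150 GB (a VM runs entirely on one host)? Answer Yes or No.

A valid assignment using 3 hosts:
  host 1: 125 + 25 = 150
  host 2: 55 + 55 + 40 = 150
  host 3: 45 + 35 + 35 + 20 = 135
Every load is within 150 GB, so 3 hosts suffice.

Yes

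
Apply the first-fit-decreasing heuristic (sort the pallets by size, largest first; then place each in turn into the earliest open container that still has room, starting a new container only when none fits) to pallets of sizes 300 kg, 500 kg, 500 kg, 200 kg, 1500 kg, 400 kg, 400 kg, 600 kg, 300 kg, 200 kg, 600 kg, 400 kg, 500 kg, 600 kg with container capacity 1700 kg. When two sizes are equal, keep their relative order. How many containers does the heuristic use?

5

Sorted descending: 1500, 600, 600, 600, 500, 500, 500, 400, 400, 400, 300, 300, 200, 200.
  1500 → container 1 (new)  [load 1500/1700]
  600 → container 2 (new)  [load 600/1700]
  600 → container 2  [load 1200/1700]
  600 → container 3 (new)  [load 600/1700]
  500 → container 2  [load 1700/1700]
  500 → container 3  [load 1100/1700]
  500 → container 3  [load 1600/1700]
  400 → container 4 (new)  [load 400/1700]
  400 → container 4  [load 800/1700]
  400 → container 4  [load 1200/1700]
  300 → container 4  [load 1500/1700]
  300 → container 5 (new)  [load 300/1700]
  200 → container 1  [load 1700/1700]
  200 → container 4  [load 1700/1700]
5 containers opened.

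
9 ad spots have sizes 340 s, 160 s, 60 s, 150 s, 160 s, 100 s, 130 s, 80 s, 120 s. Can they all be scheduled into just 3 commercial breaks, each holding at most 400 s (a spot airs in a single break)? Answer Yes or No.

No

Total = 1300 s; ⌈1300/400⌉ = 4.
At least 4 commercial breaks are required, but only 3 are allowed.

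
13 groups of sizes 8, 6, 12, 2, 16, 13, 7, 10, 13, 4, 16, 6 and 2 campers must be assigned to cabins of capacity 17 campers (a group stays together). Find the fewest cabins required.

Total = 16 + 16 + 13 + 13 + 12 + 10 + 8 + 7 + 6 + 6 + 4 + 2 + 2 = 115 campers.
Lower bound: ⌈115/17⌉ = 7 cabins.
A packing using 8 cabins:
  cabin 1: 16 = 16
  cabin 2: 16 = 16
  cabin 3: 13 + 4 = 17
  cabin 4: 13 + 2 + 2 = 17
  cabin 5: 12 = 12
  cabin 6: 10 + 7 = 17
  cabin 7: 8 + 6 = 14
  cabin 8: 6 = 6
No arrangement into 7 cabins stays within capacity, so 8 is optimal.

8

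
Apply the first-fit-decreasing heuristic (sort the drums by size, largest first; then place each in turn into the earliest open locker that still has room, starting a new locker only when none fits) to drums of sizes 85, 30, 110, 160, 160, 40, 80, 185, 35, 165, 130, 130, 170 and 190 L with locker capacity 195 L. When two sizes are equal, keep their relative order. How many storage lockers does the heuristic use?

10

Sorted descending: 190, 185, 170, 165, 160, 160, 130, 130, 110, 85, 80, 40, 35, 30.
  190 → locker 1 (new)  [load 190/195]
  185 → locker 2 (new)  [load 185/195]
  170 → locker 3 (new)  [load 170/195]
  165 → locker 4 (new)  [load 165/195]
  160 → locker 5 (new)  [load 160/195]
  160 → locker 6 (new)  [load 160/195]
  130 → locker 7 (new)  [load 130/195]
  130 → locker 8 (new)  [load 130/195]
  110 → locker 9 (new)  [load 110/195]
  85 → locker 9  [load 195/195]
  80 → locker 10 (new)  [load 80/195]
  40 → locker 7  [load 170/195]
  35 → locker 5  [load 195/195]
  30 → locker 4  [load 195/195]
10 storage lockers opened.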